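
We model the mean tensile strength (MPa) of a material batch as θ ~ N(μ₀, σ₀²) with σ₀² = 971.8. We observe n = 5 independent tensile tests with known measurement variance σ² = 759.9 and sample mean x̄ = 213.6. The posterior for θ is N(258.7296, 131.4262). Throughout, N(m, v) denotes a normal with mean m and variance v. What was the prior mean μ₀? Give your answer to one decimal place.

With known observation variance, the Normal–Normal posterior has precision τ_n = τ₀ + n/σ² and mean μ_n = (τ₀μ₀ + (n/σ²)x̄)/τ_n.
Here τ₀ = 1/971.8 = 0.001029 and τ_data = 5/759.9 = 0.006580, so τ_n = 0.007609.
Rearranging for μ₀: μ₀ = (μ_n·τ_n − τ_data·x̄)/τ₀ = (258.7296·0.007609 − 0.006580·213.6) / 0.001029 = 0.563186/0.001029 ≈ 547.3.

μ₀ = 547.3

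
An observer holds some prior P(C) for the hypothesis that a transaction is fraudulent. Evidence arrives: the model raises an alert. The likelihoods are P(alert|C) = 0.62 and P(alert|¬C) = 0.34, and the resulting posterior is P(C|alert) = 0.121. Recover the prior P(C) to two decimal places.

P(C) = 0.07

In odds form, posterior odds = prior odds × likelihood ratio, so prior odds = posterior odds ÷ LR.
Posterior odds = 0.121/(1−0.121) = 0.1377. LR = 0.62/0.34 = 1.8235.
Prior odds = 0.1377/1.8235 = 0.0755, so P(C) = 0.0755/(1+0.0755) ≈ 0.07.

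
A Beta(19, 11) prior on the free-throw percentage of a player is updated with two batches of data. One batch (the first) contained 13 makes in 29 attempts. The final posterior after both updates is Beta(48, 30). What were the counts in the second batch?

16 makes and 3 misses

Sequential conjugate updates are equivalent to a single update on the pooled data, so total successes = posterior α − prior α and total failures = posterior β − prior β.
Total across both batches: 48−19=29 makes, 30−11=19 misses.
Subtract the first batch: 29−13=16 makes and 19−16=3 misses.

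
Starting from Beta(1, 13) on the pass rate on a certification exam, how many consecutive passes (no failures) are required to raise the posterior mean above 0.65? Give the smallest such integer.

After k passes and 0 failures the posterior is Beta(1+k, 13), with mean (1+k)/(1+13+k).
Set (1+k)/(14+k) > 0.65 and solve: k > (0.65·14 − 1)/(1 − 0.65) = 23.143.
The smallest integer exceeding 23.143 is 24, and checking k=24: (25)/(38) = 0.6579 > 0.65.

k = 24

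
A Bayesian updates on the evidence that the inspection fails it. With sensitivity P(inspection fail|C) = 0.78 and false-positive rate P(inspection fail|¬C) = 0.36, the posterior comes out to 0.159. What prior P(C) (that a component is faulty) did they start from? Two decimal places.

P(C) = 0.08

In odds form, posterior odds = prior odds × likelihood ratio, so prior odds = posterior odds ÷ LR.
Posterior odds = 0.159/(1−0.159) = 0.1891. LR = 0.78/0.36 = 2.1667.
Prior odds = 0.1891/2.1667 = 0.0873, so P(C) = 0.0873/(1+0.0873) ≈ 0.08.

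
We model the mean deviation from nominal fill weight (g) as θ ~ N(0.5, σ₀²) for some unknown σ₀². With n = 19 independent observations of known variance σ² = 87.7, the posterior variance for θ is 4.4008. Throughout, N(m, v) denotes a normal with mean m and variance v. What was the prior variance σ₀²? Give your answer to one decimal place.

Posterior precision equals prior precision plus data precision: 1/σ_n² = 1/σ₀² + n/σ².
So 1/σ₀² = 1/4.4008 − 19/87.7 = 0.227231 − 0.216648 = 0.010583.
Hence σ₀² = 1/0.010583 ≈ 94.5.

σ₀² = 94.5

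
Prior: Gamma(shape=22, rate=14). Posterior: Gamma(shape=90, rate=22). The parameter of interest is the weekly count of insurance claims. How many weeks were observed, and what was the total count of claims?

n = 8 weeks with total 68 claims

A Gamma(α, β) prior (rate parametrization) on a Poisson rate with n observations summing to S gives posterior Gamma(α+S, β+n).
Matching: Σxᵢ = 90 − 22 = 68 and n = 22 − 14 = 8.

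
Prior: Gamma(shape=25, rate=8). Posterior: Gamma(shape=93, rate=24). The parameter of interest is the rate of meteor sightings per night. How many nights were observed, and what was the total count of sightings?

n = 16 nights with total 68 sightings

Gamma–Poisson conjugacy: posterior shape = α + Σxᵢ, posterior rate = β + n.
Matching: Σxᵢ = 93 − 25 = 68 and n = 24 − 8 = 16.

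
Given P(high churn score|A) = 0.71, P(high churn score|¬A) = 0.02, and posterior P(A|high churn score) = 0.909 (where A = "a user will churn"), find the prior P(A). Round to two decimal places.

P(A) = 0.22

Bayes' rule in odds form gives O(A|E) = O(A)·[P(E|A)/P(E|¬A)], hence O(A) = O(A|E)/LR.
Posterior odds = 0.909/(1−0.909) = 9.9890. LR = 0.71/0.02 = 35.5000.
Prior odds = 9.9890/35.5000 = 0.2814, so P(A) = 0.2814/(1+0.2814) ≈ 0.22.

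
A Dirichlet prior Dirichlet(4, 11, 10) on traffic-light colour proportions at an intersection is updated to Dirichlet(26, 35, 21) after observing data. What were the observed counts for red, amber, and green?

For a Dirichlet(α) prior with multinomial counts c, the posterior is Dirichlet(α + c) componentwise.
Counts are posterior − prior componentwise: 26−4=22, 35−11=24, 21−10=11.

counts (22, 24, 11)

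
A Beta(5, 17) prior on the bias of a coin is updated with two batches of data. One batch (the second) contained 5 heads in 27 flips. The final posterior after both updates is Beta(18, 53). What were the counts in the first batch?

8 heads and 14 tails

Sequential conjugate updates are equivalent to a single update on the pooled data, so total successes = posterior α − prior α and total failures = posterior β − prior β.
Total across both batches: 18−5=13 heads, 53−17=36 tails.
Subtract the second batch: 13−5=8 heads and 36−22=14 tails.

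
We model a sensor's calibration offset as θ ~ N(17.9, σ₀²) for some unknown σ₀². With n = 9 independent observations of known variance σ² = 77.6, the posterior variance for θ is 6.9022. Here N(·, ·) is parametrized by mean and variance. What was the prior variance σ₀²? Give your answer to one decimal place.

Posterior precision equals prior precision plus data precision: 1/σ_n² = 1/σ₀² + n/σ².
So 1/σ₀² = 1/6.9022 − 9/77.6 = 0.144881 − 0.115979 = 0.028902.
Hence σ₀² = 1/0.028902 ≈ 34.6.

σ₀² = 34.6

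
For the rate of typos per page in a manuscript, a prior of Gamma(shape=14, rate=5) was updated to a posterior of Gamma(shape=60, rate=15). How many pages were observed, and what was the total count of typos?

n = 10 pages with total 46 typos

Gamma–Poisson conjugacy: posterior shape = α + Σxᵢ, posterior rate = β + n.
Matching: Σxᵢ = 60 − 14 = 46 and n = 15 − 5 = 10.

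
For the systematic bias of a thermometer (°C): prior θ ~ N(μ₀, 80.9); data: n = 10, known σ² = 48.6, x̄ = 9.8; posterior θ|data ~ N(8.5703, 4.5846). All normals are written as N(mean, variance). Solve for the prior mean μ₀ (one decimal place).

With known observation variance, the Normal–Normal posterior has precision τ_n = τ₀ + n/σ² and mean μ_n = (τ₀μ₀ + (n/σ²)x̄)/τ_n.
Here τ₀ = 1/80.9 = 0.012361 and τ_data = 10/48.6 = 0.205761, so τ_n = 0.218122.
Rearranging for μ₀: μ₀ = (μ_n·τ_n − τ_data·x̄)/τ₀ = (8.5703·0.218122 − 0.205761·9.8) / 0.012361 = -0.147087/0.012361 ≈ -11.9.

μ₀ = -11.9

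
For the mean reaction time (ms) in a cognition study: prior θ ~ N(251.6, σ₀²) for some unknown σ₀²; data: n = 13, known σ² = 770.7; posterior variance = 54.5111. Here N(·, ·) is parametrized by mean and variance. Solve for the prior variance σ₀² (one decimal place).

σ₀² = 677.0

For the Normal–Normal model with known σ², precisions add: τ_n = τ₀ + n/σ².
So 1/σ₀² = 1/54.5111 − 13/770.7 = 0.018345 − 0.016868 = 0.001477.
Hence σ₀² = 1/0.001477 ≈ 677.0.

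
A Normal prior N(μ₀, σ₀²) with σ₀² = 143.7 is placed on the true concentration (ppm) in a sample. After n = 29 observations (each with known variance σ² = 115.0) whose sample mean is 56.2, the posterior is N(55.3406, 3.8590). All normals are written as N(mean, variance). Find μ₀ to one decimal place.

μ₀ = 24.2

The posterior mean is a precision-weighted average: μ_n = (τ₀μ₀ + τ_data·x̄)/(τ₀+τ_data), with τ₀=1/σ₀² and τ_data=n/σ².
Here τ₀ = 1/143.7 = 0.006959 and τ_data = 29/115.0 = 0.252174, so τ_n = 0.259133.
Rearranging for μ₀: μ₀ = (μ_n·τ_n − τ_data·x̄)/τ₀ = (55.3406·0.259133 − 0.252174·56.2) / 0.006959 = 0.168397/0.006959 ≈ 24.2.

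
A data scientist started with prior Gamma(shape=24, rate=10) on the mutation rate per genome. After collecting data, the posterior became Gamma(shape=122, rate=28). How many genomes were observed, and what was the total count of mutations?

Gamma–Poisson conjugacy: posterior shape = α + Σxᵢ, posterior rate = β + n.
Matching: Σxᵢ = 122 − 24 = 98 and n = 28 − 10 = 18.

n = 18 genomes with total 98 mutations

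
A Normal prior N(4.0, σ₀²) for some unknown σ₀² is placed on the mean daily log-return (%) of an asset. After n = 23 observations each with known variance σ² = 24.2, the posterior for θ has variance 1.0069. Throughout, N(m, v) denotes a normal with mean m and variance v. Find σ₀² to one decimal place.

σ₀² = 23.4

Posterior precision equals prior precision plus data precision: 1/σ_n² = 1/σ₀² + n/σ².
So 1/σ₀² = 1/1.0069 − 23/24.2 = 0.993147 − 0.950413 = 0.042734.
Hence σ₀² = 1/0.042734 ≈ 23.4.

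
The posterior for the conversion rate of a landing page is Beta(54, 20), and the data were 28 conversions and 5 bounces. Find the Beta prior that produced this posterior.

Beta(26, 15)

Under Beta–binomial conjugacy the posterior parameters are (α+s, β+f).
So α = 54 − 28 = 26 and β = 20 − 5 = 15.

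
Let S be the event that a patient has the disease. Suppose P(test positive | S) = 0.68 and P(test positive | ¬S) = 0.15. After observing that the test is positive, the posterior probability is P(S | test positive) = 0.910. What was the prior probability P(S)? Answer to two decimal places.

P(S) = 0.69

Bayes' rule in odds form gives O(S|E) = O(S)·[P(E|S)/P(E|¬S)], hence O(S) = O(S|E)/LR.
Posterior odds = 0.910/(1−0.910) = 10.1111. LR = 0.68/0.15 = 4.5333.
Prior odds = 10.1111/4.5333 = 2.2304, so P(S) = 2.2304/(1+2.2304) ≈ 0.69.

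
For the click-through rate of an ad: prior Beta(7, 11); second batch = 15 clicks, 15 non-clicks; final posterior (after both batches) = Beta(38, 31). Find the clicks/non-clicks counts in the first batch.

Because Beta–binomial updating is additive in the counts, the combined data contributed (α_post−α_prior, β_post−β_prior) successes and failures.
Total across both batches: 38−7=31 clicks, 31−11=20 non-clicks.
Subtract the second batch: 31−15=16 clicks and 20−15=5 non-clicks.

16 clicks and 5 non-clicks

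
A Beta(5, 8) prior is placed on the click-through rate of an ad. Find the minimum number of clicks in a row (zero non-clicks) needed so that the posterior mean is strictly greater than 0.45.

k = 2

After k clicks and 0 non-clicks the posterior is Beta(5+k, 8), with mean (5+k)/(5+8+k).
Set (5+k)/(13+k) > 0.45 and solve: k > (0.45·13 − 5)/(1 − 0.45) = 1.545.
The smallest integer exceeding 1.545 is 2.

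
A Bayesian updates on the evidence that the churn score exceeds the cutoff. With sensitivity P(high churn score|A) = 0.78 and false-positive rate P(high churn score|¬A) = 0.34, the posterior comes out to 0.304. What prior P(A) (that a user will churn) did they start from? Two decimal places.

P(A) = 0.16

In odds form, posterior odds = prior odds × likelihood ratio, so prior odds = posterior odds ÷ LR.
Posterior odds = 0.304/(1−0.304) = 0.4368. LR = 0.78/0.34 = 2.2941.
Prior odds = 0.4368/2.2941 = 0.1904, so P(A) = 0.1904/(1+0.1904) ≈ 0.16.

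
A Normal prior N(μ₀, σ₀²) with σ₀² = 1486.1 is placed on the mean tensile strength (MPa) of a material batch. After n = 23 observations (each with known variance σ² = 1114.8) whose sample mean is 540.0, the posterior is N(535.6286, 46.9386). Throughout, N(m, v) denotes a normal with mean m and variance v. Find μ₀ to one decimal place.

The posterior mean is a precision-weighted average: μ_n = (τ₀μ₀ + τ_data·x̄)/(τ₀+τ_data), with τ₀=1/σ₀² and τ_data=n/σ².
Here τ₀ = 1/1486.1 = 0.000673 and τ_data = 23/1114.8 = 0.020632, so τ_n = 0.021305.
Rearranging for μ₀: μ₀ = (μ_n·τ_n − τ_data·x̄)/τ₀ = (535.6286·0.021305 − 0.020632·540.0) / 0.000673 = 0.270287/0.000673 ≈ 401.6.

μ₀ = 401.6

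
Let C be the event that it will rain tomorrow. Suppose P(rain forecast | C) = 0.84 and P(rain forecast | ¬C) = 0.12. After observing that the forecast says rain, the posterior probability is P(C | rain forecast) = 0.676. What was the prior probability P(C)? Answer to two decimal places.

Bayes' rule in odds form gives O(C|E) = O(C)·[P(E|C)/P(E|¬C)], hence O(C) = O(C|E)/LR.
Posterior odds = 0.676/(1−0.676) = 2.0864. LR = 0.84/0.12 = 7.0000.
Prior odds = 2.0864/7.0000 = 0.2981, so P(C) = 0.2981/(1+0.2981) ≈ 0.23.

P(C) = 0.23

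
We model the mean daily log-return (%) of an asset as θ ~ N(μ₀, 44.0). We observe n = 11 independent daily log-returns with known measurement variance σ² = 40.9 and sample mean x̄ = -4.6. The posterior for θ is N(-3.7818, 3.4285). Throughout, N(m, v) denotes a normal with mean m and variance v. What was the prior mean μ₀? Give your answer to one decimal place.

The posterior mean is a precision-weighted average: μ_n = (τ₀μ₀ + τ_data·x̄)/(τ₀+τ_data), with τ₀=1/σ₀² and τ_data=n/σ².
Here τ₀ = 1/44.0 = 0.022727 and τ_data = 11/40.9 = 0.268949, so τ_n = 0.291676.
Rearranging for μ₀: μ₀ = (μ_n·τ_n − τ_data·x̄)/τ₀ = (-3.7818·0.291676 − 0.268949·-4.6) / 0.022727 = 0.134105/0.022727 ≈ 5.9.

μ₀ = 5.9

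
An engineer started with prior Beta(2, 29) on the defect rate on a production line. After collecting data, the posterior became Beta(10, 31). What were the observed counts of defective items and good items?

8 defective items and 2 good items

A Beta(α, β) prior with s successes and f failures in binomial data gives a Beta(α+s, β+f) posterior.
So s = 10 − 2 = 8 and f = 31 − 29 = 2.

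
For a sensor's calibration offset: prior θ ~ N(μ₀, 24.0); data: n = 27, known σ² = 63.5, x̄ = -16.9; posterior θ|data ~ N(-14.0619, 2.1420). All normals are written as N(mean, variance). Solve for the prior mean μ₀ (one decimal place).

The posterior mean is a precision-weighted average: μ_n = (τ₀μ₀ + τ_data·x̄)/(τ₀+τ_data), with τ₀=1/σ₀² and τ_data=n/σ².
Here τ₀ = 1/24.0 = 0.041667 and τ_data = 27/63.5 = 0.425197, so τ_n = 0.466864.
Rearranging for μ₀: μ₀ = (μ_n·τ_n − τ_data·x̄)/τ₀ = (-14.0619·0.466864 − 0.425197·-16.9) / 0.041667 = 0.620834/0.041667 ≈ 14.9.

μ₀ = 14.9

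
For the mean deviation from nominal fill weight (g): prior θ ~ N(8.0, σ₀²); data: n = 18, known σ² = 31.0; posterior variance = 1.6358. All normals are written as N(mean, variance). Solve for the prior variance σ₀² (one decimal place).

For the Normal–Normal model with known σ², precisions add: τ_n = τ₀ + n/σ².
So 1/σ₀² = 1/1.6358 − 18/31.0 = 0.611322 − 0.580645 = 0.030677.
Hence σ₀² = 1/0.030677 ≈ 32.6.

σ₀² = 32.6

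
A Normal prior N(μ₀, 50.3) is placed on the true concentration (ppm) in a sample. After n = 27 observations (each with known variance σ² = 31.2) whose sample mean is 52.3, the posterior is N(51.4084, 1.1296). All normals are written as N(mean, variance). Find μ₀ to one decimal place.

The posterior mean is a precision-weighted average: μ_n = (τ₀μ₀ + τ_data·x̄)/(τ₀+τ_data), with τ₀=1/σ₀² and τ_data=n/σ².
Here τ₀ = 1/50.3 = 0.019881 and τ_data = 27/31.2 = 0.865385, so τ_n = 0.885266.
Rearranging for μ₀: μ₀ = (μ_n·τ_n − τ_data·x̄)/τ₀ = (51.4084·0.885266 − 0.865385·52.3) / 0.019881 = 0.250473/0.019881 ≈ 12.6.

μ₀ = 12.6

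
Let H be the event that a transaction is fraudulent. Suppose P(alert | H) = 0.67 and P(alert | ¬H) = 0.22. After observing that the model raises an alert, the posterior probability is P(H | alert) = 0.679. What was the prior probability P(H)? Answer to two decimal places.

In odds form, posterior odds = prior odds × likelihood ratio, so prior odds = posterior odds ÷ LR.
Posterior odds = 0.679/(1−0.679) = 2.1153. LR = 0.67/0.22 = 3.0455.
Prior odds = 2.1153/3.0455 = 0.6946, so P(H) = 0.6946/(1+0.6946) ≈ 0.41.

P(H) = 0.41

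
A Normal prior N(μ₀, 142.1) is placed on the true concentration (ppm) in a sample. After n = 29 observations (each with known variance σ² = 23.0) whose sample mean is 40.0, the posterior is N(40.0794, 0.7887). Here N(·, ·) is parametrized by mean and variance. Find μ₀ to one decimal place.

The posterior mean is a precision-weighted average: μ_n = (τ₀μ₀ + τ_data·x̄)/(τ₀+τ_data), with τ₀=1/σ₀² and τ_data=n/σ².
Here τ₀ = 1/142.1 = 0.007037 and τ_data = 29/23.0 = 1.260870, so τ_n = 1.267907.
Rearranging for μ₀: μ₀ = (μ_n·τ_n − τ_data·x̄)/τ₀ = (40.0794·1.267907 − 1.260870·40.0) / 0.007037 = 0.382152/0.007037 ≈ 54.3.

μ₀ = 54.3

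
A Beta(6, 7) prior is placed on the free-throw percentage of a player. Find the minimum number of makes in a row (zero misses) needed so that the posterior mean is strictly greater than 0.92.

After k makes and 0 misses the posterior is Beta(6+k, 7), with mean (6+k)/(6+7+k).
Set (6+k)/(13+k) > 0.92 and solve: k > (0.92·13 − 6)/(1 − 0.92) = 74.500.
The smallest integer exceeding 74.500 is 75, and checking k=75: (81)/(88) = 0.9205 > 0.92.

k = 75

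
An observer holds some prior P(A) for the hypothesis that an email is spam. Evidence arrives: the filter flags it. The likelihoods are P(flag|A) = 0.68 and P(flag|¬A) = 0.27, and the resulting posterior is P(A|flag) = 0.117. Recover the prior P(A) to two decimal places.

Bayes' rule in odds form gives O(A|E) = O(A)·[P(E|A)/P(E|¬A)], hence O(A) = O(A|E)/LR.
Posterior odds = 0.117/(1−0.117) = 0.1325. LR = 0.68/0.27 = 2.5185.
Prior odds = 0.1325/2.5185 = 0.0526, so P(A) = 0.0526/(1+0.0526) ≈ 0.05.

P(A) = 0.05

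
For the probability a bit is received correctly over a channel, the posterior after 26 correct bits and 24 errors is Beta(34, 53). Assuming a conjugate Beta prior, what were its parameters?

A Beta(α, β) prior with s successes and f failures in binomial data gives a Beta(α+s, β+f) posterior.
So α = 34 − 26 = 8 and β = 53 − 24 = 29.

Beta(8, 29)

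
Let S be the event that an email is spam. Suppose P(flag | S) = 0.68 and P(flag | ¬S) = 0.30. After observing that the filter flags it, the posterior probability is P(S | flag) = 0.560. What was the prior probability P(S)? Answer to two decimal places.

P(S) = 0.36

Bayes' rule in odds form gives O(S|E) = O(S)·[P(E|S)/P(E|¬S)], hence O(S) = O(S|E)/LR.
Posterior odds = 0.560/(1−0.560) = 1.2727. LR = 0.68/0.30 = 2.2667.
Prior odds = 1.2727/2.2667 = 0.5615, so P(S) = 0.5615/(1+0.5615) ≈ 0.36.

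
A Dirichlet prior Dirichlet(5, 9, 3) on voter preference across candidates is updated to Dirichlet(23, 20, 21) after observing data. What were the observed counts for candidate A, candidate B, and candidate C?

counts (18, 11, 18)

For a Dirichlet(α) prior with multinomial counts c, the posterior is Dirichlet(α + c) componentwise.
Counts are posterior − prior componentwise: 23−5=18, 20−9=11, 21−3=18.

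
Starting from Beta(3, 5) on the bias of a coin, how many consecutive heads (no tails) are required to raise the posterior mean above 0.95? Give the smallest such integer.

After k heads and 0 tails the posterior is Beta(3+k, 5), with mean (3+k)/(3+5+k).
Set (3+k)/(8+k) > 0.95 and solve: k > (0.95·8 − 3)/(1 − 0.95) = 92.000.
The smallest integer exceeding 92.000 is 93, and checking k=93: (96)/(101) = 0.9505 > 0.95.

k = 93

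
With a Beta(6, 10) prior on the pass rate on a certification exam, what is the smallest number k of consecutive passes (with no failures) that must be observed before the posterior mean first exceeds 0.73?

After k passes and 0 failures the posterior is Beta(6+k, 10), with mean (6+k)/(6+10+k).
Set (6+k)/(16+k) > 0.73 and solve: k > (0.73·16 − 6)/(1 − 0.73) = 21.037.
The smallest integer exceeding 21.037 is 22, and checking k=22: (28)/(38) = 0.7368 > 0.73.

k = 22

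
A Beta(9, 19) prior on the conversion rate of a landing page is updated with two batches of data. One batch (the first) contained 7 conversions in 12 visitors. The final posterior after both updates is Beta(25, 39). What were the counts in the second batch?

Sequential conjugate updates are equivalent to a single update on the pooled data, so total successes = posterior α − prior α and total failures = posterior β − prior β.
Total across both batches: 25−9=16 conversions, 39−19=20 bounces.
Subtract the first batch: 16−7=9 conversions and 20−5=15 bounces.

9 conversions and 15 bounces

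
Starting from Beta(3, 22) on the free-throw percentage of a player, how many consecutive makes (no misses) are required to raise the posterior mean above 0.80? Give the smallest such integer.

k = 86

After k makes and 0 misses the posterior is Beta(3+k, 22), with mean (3+k)/(3+22+k).
Set (3+k)/(25+k) > 0.80 and solve: k > (0.80·25 − 3)/(1 − 0.80) = 85.000.
The smallest integer exceeding 85.000 is 86.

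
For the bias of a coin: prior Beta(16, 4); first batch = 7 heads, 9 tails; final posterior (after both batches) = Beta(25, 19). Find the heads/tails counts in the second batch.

2 heads and 6 tails

Sequential conjugate updates are equivalent to a single update on the pooled data, so total successes = posterior α − prior α and total failures = posterior β − prior β.
Total across both batches: 25−16=9 heads, 19−4=15 tails.
Subtract the first batch: 9−7=2 heads and 15−9=6 tails.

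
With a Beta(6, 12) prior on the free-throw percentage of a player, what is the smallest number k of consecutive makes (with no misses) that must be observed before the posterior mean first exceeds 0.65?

After k makes and 0 misses the posterior is Beta(6+k, 12), with mean (6+k)/(6+12+k).
Set (6+k)/(18+k) > 0.65 and solve: k > (0.65·18 − 6)/(1 − 0.65) = 16.286.
The smallest integer exceeding 16.286 is 17.

k = 17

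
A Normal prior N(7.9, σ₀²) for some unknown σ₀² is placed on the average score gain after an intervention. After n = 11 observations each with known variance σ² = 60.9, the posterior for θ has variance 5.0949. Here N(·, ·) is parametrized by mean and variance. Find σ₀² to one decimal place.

Posterior precision equals prior precision plus data precision: 1/σ_n² = 1/σ₀² + n/σ².
So 1/σ₀² = 1/5.0949 − 11/60.9 = 0.196275 − 0.180624 = 0.015651.
Hence σ₀² = 1/0.015651 ≈ 63.9.

σ₀² = 63.9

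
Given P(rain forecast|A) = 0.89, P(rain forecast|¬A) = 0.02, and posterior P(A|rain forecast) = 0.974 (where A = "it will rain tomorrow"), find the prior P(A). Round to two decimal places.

Bayes' rule in odds form gives O(A|E) = O(A)·[P(E|A)/P(E|¬A)], hence O(A) = O(A|E)/LR.
Posterior odds = 0.974/(1−0.974) = 37.4615. LR = 0.89/0.02 = 44.5000.
Prior odds = 37.4615/44.5000 = 0.8418, so P(A) = 0.8418/(1+0.8418) ≈ 0.46.

P(A) = 0.46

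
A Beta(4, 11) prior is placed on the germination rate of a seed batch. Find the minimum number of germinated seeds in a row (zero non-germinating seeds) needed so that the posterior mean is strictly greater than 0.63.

k = 15

After k germinated seeds and 0 non-germinating seeds the posterior is Beta(4+k, 11), with mean (4+k)/(4+11+k).
Set (4+k)/(15+k) > 0.63 and solve: k > (0.63·15 − 4)/(1 − 0.63) = 14.730.
The smallest integer exceeding 14.730 is 15, and checking k=15: (19)/(30) = 0.6333 > 0.63.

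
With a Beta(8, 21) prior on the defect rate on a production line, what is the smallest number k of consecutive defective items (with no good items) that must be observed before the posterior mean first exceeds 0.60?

k = 24

After k defective items and 0 good items the posterior is Beta(8+k, 21), with mean (8+k)/(8+21+k).
Set (8+k)/(29+k) > 0.60 and solve: k > (0.60·29 − 8)/(1 − 0.60) = 23.500.
The smallest integer exceeding 23.500 is 24.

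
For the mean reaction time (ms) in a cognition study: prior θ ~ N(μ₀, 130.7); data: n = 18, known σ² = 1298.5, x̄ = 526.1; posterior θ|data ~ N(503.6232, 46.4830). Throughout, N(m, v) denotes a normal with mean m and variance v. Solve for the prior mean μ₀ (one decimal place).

μ₀ = 462.9

With known observation variance, the Normal–Normal posterior has precision τ_n = τ₀ + n/σ² and mean μ_n = (τ₀μ₀ + (n/σ²)x̄)/τ_n.
Here τ₀ = 1/130.7 = 0.007651 and τ_data = 18/1298.5 = 0.013862, so τ_n = 0.021513.
Rearranging for μ₀: μ₀ = (μ_n·τ_n − τ_data·x̄)/τ₀ = (503.6232·0.021513 − 0.013862·526.1) / 0.007651 = 3.541648/0.007651 ≈ 462.9.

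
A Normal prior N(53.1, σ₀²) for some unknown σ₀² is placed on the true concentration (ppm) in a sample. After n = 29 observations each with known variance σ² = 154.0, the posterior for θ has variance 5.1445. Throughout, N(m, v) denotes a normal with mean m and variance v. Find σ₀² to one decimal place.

σ₀² = 164.7

For the Normal–Normal model with known σ², precisions add: τ_n = τ₀ + n/σ².
So 1/σ₀² = 1/5.1445 − 29/154.0 = 0.194382 − 0.188312 = 0.006070.
Hence σ₀² = 1/0.006070 ≈ 164.7.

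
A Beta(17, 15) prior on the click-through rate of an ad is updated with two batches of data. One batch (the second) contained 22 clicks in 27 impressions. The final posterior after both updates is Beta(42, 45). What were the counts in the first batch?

Sequential conjugate updates are equivalent to a single update on the pooled data, so total successes = posterior α − prior α and total failures = posterior β − prior β.
Total across both batches: 42−17=25 clicks, 45−15=30 non-clicks.
Subtract the second batch: 25−22=3 clicks and 30−5=25 non-clicks.

3 clicks and 25 non-clicks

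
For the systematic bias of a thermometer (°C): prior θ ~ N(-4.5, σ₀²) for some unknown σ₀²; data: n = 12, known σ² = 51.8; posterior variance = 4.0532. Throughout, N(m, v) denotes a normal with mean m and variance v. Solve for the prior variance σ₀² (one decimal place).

σ₀² = 66.4

For the Normal–Normal model with known σ², precisions add: τ_n = τ₀ + n/σ².
So 1/σ₀² = 1/4.0532 − 12/51.8 = 0.246719 − 0.231660 = 0.015059.
Hence σ₀² = 1/0.015059 ≈ 66.4.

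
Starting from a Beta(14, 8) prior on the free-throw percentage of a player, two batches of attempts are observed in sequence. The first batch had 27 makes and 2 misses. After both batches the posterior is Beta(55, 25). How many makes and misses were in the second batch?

Because Beta–binomial updating is additive in the counts, the combined data contributed (α_post−α_prior, β_post−β_prior) successes and failures.
Total across both batches: 55−14=41 makes, 25−8=17 misses.
Subtract the first batch: 41−27=14 makes and 17−2=15 misses.

14 makes and 15 misses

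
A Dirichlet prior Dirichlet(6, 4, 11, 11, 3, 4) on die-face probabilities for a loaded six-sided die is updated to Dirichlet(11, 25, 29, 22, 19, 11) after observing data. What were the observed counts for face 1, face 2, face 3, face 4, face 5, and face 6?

counts (5, 21, 18, 11, 16, 7)

For a Dirichlet(α) prior with multinomial counts c, the posterior is Dirichlet(α + c) componentwise.
Counts are posterior − prior componentwise: 11−6=5, 25−4=21, 29−11=18, 22−11=11, 19−3=16, 11−4=7.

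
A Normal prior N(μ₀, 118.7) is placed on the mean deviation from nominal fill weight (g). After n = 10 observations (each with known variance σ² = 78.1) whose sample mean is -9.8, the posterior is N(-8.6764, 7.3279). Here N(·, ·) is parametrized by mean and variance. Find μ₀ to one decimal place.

μ₀ = 8.4

The posterior mean is a precision-weighted average: μ_n = (τ₀μ₀ + τ_data·x̄)/(τ₀+τ_data), with τ₀=1/σ₀² and τ_data=n/σ².
Here τ₀ = 1/118.7 = 0.008425 and τ_data = 10/78.1 = 0.128041, so τ_n = 0.136466.
Rearranging for μ₀: μ₀ = (μ_n·τ_n − τ_data·x̄)/τ₀ = (-8.6764·0.136466 − 0.128041·-9.8) / 0.008425 = 0.070768/0.008425 ≈ 8.4.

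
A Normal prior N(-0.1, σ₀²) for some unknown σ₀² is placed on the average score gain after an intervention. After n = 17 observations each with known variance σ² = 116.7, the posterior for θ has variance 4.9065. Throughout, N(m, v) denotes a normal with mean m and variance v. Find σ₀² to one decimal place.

σ₀² = 17.2

For the Normal–Normal model with known σ², precisions add: τ_n = τ₀ + n/σ².
So 1/σ₀² = 1/4.9065 − 17/116.7 = 0.203811 − 0.145673 = 0.058138.
Hence σ₀² = 1/0.058138 ≈ 17.2.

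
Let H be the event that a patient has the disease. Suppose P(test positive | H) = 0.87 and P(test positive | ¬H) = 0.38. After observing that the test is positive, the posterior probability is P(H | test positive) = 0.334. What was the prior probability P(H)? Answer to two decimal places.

P(H) = 0.18

In odds form, posterior odds = prior odds × likelihood ratio, so prior odds = posterior odds ÷ LR.
Posterior odds = 0.334/(1−0.334) = 0.5015. LR = 0.87/0.38 = 2.2895.
Prior odds = 0.5015/2.2895 = 0.2190, so P(H) = 0.2190/(1+0.2190) ≈ 0.18.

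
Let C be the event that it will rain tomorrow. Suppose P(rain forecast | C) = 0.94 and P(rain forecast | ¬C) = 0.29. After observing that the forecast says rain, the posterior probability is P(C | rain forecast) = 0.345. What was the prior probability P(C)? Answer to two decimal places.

Bayes' rule in odds form gives O(C|E) = O(C)·[P(E|C)/P(E|¬C)], hence O(C) = O(C|E)/LR.
Posterior odds = 0.345/(1−0.345) = 0.5267. LR = 0.94/0.29 = 3.2414.
Prior odds = 0.5267/3.2414 = 0.1625, so P(C) = 0.1625/(1+0.1625) ≈ 0.14.

P(C) = 0.14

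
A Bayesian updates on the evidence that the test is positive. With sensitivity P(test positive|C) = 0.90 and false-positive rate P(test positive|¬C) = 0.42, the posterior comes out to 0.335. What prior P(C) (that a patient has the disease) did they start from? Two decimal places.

In odds form, posterior odds = prior odds × likelihood ratio, so prior odds = posterior odds ÷ LR.
Posterior odds = 0.335/(1−0.335) = 0.5038. LR = 0.90/0.42 = 2.1429.
Prior odds = 0.5038/2.1429 = 0.2351, so P(C) = 0.2351/(1+0.2351) ≈ 0.19.

P(C) = 0.19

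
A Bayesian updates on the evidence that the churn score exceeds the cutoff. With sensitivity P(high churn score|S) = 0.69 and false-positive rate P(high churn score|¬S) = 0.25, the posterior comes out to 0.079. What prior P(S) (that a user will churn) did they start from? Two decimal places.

Bayes' rule in odds form gives O(S|E) = O(S)·[P(E|S)/P(E|¬S)], hence O(S) = O(S|E)/LR.
Posterior odds = 0.079/(1−0.079) = 0.0858. LR = 0.69/0.25 = 2.7600.
Prior odds = 0.0858/2.7600 = 0.0311, so P(S) = 0.0311/(1+0.0311) ≈ 0.03.

P(S) = 0.03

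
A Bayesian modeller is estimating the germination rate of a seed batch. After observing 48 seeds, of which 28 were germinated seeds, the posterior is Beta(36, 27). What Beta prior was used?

Beta is conjugate to the binomial likelihood: posterior = Beta(α+s, β+f).
So α = 36 − 28 = 8 and β = 27 − 20 = 7.

Beta(8, 7)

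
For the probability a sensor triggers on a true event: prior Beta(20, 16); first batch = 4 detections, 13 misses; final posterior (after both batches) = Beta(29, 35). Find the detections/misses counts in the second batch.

Because Beta–binomial updating is additive in the counts, the combined data contributed (α_post−α_prior, β_post−β_prior) successes and failures.
Total across both batches: 29−20=9 detections, 35−16=19 misses.
Subtract the first batch: 9−4=5 detections and 19−13=6 misses.

5 detections and 6 misses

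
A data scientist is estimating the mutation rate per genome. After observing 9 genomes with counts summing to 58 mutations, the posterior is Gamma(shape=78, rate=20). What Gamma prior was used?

A Gamma(α, β) prior (rate parametrization) on a Poisson rate with n observations summing to S gives posterior Gamma(α+S, β+n).
So α = 78 − 58 = 20 and β = 20 − 9 = 11.

Gamma(shape=20, rate=11)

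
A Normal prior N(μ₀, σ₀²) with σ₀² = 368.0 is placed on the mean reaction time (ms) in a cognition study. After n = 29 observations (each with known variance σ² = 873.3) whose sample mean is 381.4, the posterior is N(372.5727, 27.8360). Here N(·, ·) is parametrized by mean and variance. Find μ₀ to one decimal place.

The posterior mean is a precision-weighted average: μ_n = (τ₀μ₀ + τ_data·x̄)/(τ₀+τ_data), with τ₀=1/σ₀² and τ_data=n/σ².
Here τ₀ = 1/368.0 = 0.002717 and τ_data = 29/873.3 = 0.033207, so τ_n = 0.035924.
Rearranging for μ₀: μ₀ = (μ_n·τ_n − τ_data·x̄)/τ₀ = (372.5727·0.035924 − 0.033207·381.4) / 0.002717 = 0.719152/0.002717 ≈ 264.7.

μ₀ = 264.7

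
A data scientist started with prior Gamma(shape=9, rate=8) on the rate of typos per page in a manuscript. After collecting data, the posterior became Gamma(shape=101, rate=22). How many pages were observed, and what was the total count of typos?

A Gamma(α, β) prior (rate parametrization) on a Poisson rate with n observations summing to S gives posterior Gamma(α+S, β+n).
Matching: Σxᵢ = 101 − 9 = 92 and n = 22 − 8 = 14.

n = 14 pages with total 92 typos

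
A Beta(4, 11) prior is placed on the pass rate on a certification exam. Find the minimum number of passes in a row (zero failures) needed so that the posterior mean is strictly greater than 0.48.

k = 7

After k passes and 0 failures the posterior is Beta(4+k, 11), with mean (4+k)/(4+11+k).
Set (4+k)/(15+k) > 0.48 and solve: k > (0.48·15 − 4)/(1 − 0.48) = 6.154.
The smallest integer exceeding 6.154 is 7, and checking k=7: (11)/(22) = 0.5000 > 0.48.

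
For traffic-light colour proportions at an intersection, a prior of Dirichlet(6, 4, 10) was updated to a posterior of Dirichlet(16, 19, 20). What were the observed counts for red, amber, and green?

For a Dirichlet(α) prior with multinomial counts c, the posterior is Dirichlet(α + c) componentwise.
Counts are posterior − prior componentwise: 16−6=10, 19−4=15, 20−10=10.

counts (10, 15, 10)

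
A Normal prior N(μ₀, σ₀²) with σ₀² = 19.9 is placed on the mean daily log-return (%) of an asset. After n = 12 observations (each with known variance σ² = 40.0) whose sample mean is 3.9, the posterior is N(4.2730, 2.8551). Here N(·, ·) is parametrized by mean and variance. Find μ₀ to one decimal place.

The posterior mean is a precision-weighted average: μ_n = (τ₀μ₀ + τ_data·x̄)/(τ₀+τ_data), with τ₀=1/σ₀² and τ_data=n/σ².
Here τ₀ = 1/19.9 = 0.050251 and τ_data = 12/40.0 = 0.300000, so τ_n = 0.350251.
Rearranging for μ₀: μ₀ = (μ_n·τ_n − τ_data·x̄)/τ₀ = (4.2730·0.350251 − 0.300000·3.9) / 0.050251 = 0.326623/0.050251 ≈ 6.5.

μ₀ = 6.5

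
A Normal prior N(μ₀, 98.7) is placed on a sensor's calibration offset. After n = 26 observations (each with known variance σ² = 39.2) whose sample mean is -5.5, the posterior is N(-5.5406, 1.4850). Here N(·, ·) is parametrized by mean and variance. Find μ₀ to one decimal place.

μ₀ = -8.2

With known observation variance, the Normal–Normal posterior has precision τ_n = τ₀ + n/σ² and mean μ_n = (τ₀μ₀ + (n/σ²)x̄)/τ_n.
Here τ₀ = 1/98.7 = 0.010132 and τ_data = 26/39.2 = 0.663265, so τ_n = 0.673397.
Rearranging for μ₀: μ₀ = (μ_n·τ_n − τ_data·x̄)/τ₀ = (-5.5406·0.673397 − 0.663265·-5.5) / 0.010132 = -0.083066/0.010132 ≈ -8.2.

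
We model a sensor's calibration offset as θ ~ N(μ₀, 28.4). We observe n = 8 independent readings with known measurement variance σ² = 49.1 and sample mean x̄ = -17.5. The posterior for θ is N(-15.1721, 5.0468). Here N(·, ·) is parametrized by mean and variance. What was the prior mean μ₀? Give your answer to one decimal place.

μ₀ = -4.4

With known observation variance, the Normal–Normal posterior has precision τ_n = τ₀ + n/σ² and mean μ_n = (τ₀μ₀ + (n/σ²)x̄)/τ_n.
Here τ₀ = 1/28.4 = 0.035211 and τ_data = 8/49.1 = 0.162933, so τ_n = 0.198144.
Rearranging for μ₀: μ₀ = (μ_n·τ_n − τ_data·x̄)/τ₀ = (-15.1721·0.198144 − 0.162933·-17.5) / 0.035211 = -0.154933/0.035211 ≈ -4.4.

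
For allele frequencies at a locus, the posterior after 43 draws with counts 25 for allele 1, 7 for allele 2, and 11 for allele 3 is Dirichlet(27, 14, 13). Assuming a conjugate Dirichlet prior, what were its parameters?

For a Dirichlet(α) prior with multinomial counts c, the posterior is Dirichlet(α + c) componentwise.
Subtract each count from the matching posterior parameter: 27−25=2, 14−7=7, 13−11=2.

Dirichlet(2, 7, 2)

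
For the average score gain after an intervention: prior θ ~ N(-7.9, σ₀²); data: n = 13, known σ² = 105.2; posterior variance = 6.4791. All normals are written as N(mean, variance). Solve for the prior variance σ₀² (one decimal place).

σ₀² = 32.5

For the Normal–Normal model with known σ², precisions add: τ_n = τ₀ + n/σ².
So 1/σ₀² = 1/6.4791 − 13/105.2 = 0.154342 − 0.123574 = 0.030768.
Hence σ₀² = 1/0.030768 ≈ 32.5.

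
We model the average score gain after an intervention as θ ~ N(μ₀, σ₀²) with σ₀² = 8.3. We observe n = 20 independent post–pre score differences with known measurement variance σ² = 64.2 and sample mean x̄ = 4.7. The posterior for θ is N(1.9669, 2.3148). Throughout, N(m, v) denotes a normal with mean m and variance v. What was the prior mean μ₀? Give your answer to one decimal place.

The posterior mean is a precision-weighted average: μ_n = (τ₀μ₀ + τ_data·x̄)/(τ₀+τ_data), with τ₀=1/σ₀² and τ_data=n/σ².
Here τ₀ = 1/8.3 = 0.120482 and τ_data = 20/64.2 = 0.311526, so τ_n = 0.432008.
Rearranging for μ₀: μ₀ = (μ_n·τ_n − τ_data·x̄)/τ₀ = (1.9669·0.432008 − 0.311526·4.7) / 0.120482 = -0.614456/0.120482 ≈ -5.1.

μ₀ = -5.1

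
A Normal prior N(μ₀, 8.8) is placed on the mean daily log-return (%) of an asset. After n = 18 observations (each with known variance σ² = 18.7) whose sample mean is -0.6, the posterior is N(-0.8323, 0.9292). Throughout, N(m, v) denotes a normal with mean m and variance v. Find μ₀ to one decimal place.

μ₀ = -2.8

The posterior mean is a precision-weighted average: μ_n = (τ₀μ₀ + τ_data·x̄)/(τ₀+τ_data), with τ₀=1/σ₀² and τ_data=n/σ².
Here τ₀ = 1/8.8 = 0.113636 and τ_data = 18/18.7 = 0.962567, so τ_n = 1.076203.
Rearranging for μ₀: μ₀ = (μ_n·τ_n − τ_data·x̄)/τ₀ = (-0.8323·1.076203 − 0.962567·-0.6) / 0.113636 = -0.318184/0.113636 ≈ -2.8.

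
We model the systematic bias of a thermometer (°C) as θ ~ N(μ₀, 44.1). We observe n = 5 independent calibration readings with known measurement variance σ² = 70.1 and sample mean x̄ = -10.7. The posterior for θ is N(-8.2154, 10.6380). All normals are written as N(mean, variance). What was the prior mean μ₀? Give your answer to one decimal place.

With known observation variance, the Normal–Normal posterior has precision τ_n = τ₀ + n/σ² and mean μ_n = (τ₀μ₀ + (n/σ²)x̄)/τ_n.
Here τ₀ = 1/44.1 = 0.022676 and τ_data = 5/70.1 = 0.071327, so τ_n = 0.094003.
Rearranging for μ₀: μ₀ = (μ_n·τ_n − τ_data·x̄)/τ₀ = (-8.2154·0.094003 − 0.071327·-10.7) / 0.022676 = -0.009073/0.022676 ≈ -0.4.

μ₀ = -0.4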